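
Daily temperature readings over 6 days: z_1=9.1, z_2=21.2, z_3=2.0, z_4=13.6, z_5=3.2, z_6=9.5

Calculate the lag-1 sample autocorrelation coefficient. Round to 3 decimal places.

Mean z̄ = (9.1 + 21.2 + 2.0 + 13.6 + 3.2 + 9.5)/6 = 9.7667
Deviations from mean: -0.6667, 11.4333, -7.7667, 3.8333, -6.5667, -0.2667
Numerator Σ_{t=1}^{5}(z_t−z̄)(z_{t+1}−z̄) = -149.6144
Denominator Σ(z_t−z̄)² = 249.3733
r_1 = -149.6144 / 249.3733 = -0.600

-0.600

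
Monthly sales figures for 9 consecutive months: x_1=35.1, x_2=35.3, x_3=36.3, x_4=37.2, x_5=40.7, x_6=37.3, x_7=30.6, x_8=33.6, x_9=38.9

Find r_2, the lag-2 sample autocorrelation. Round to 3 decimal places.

Mean x̄ = (35.1 + 35.3 + 36.3 + 37.2 + 40.7 + 37.3 + 30.6 + 33.6 + 38.9)/9 = 36.1111
Numerator Σ_{t=1}^{7}(x_t−x̄)(x_{t+2}−x̄) = -42.5580
Denominator Σ(x_t−x̄)² = 69.8289
r_2 = -42.5580 / 69.8289 = -0.609

-0.609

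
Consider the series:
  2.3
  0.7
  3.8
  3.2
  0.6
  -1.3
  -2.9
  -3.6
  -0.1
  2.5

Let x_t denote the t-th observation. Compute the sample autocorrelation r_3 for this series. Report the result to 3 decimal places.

-0.284

Mean x̄ = (2.3 + 0.7 + 3.8 + 3.2 + 0.6 − 1.3 − 2.9 − 3.6 − 0.1 + 2.5)/10 = 0.5200
Σ(x_t−x̄)(x_{t+3}−x̄) = (4.7704) + (0.0144) + (-5.9696) + (-9.1656) + (-0.3296) + (1.1284) + (-6.7716) = -16.3232
Denominator Σ(x_t−x̄)² = 57.4360
r_3 = -16.3232 / 57.4360 = -0.284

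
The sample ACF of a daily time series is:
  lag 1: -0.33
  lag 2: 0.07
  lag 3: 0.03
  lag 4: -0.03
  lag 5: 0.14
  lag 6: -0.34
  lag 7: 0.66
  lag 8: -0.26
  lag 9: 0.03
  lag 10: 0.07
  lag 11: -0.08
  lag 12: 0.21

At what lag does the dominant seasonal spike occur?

The largest autocorrelation is r_7 = 0.66; the remaining lags stay at or below 0.21.
The dominant spike at lag 7 indicates a seasonal period of 7.

7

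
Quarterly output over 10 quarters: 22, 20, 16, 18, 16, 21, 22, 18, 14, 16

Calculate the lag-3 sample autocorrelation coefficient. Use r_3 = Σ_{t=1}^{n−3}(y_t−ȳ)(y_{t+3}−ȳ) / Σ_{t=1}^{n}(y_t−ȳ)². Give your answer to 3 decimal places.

Mean ȳ = (22 + 20 + 16 + 18 + 16 + 21 + 22 + 18 + 14 + 16)/10 = 18.3000
Σ(y_t−ȳ)(y_{t+3}−ȳ) = (-1.1100) + (-3.9100) + (-6.2100) + (-1.1100) + (0.6900) + (-11.6100) + (-8.5100) = -31.7700
Denominator Σ(y_t−ȳ)² = 72.1000
r_3 = -31.7700 / 72.1000 = -0.441

-0.441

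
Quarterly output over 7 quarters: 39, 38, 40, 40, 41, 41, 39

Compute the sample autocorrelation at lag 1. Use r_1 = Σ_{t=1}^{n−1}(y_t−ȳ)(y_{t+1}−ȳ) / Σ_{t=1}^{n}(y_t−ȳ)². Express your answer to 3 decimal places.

Mean ȳ = (39 + 38 + 40 + 40 + 41 + 41 + 39)/7 = 39.7143
Deviations from mean: -0.7143, -1.7143, 0.2857, 0.2857, 1.2857, 1.2857, -0.7143
Numerator Σ_{t=1}^{6}(y_t−ȳ)(y_{t+1}−ȳ) = 1.9184
Denominator Σ(y_t−ȳ)² = 7.4286
r_1 = 1.9184 / 7.4286 = 0.258

0.258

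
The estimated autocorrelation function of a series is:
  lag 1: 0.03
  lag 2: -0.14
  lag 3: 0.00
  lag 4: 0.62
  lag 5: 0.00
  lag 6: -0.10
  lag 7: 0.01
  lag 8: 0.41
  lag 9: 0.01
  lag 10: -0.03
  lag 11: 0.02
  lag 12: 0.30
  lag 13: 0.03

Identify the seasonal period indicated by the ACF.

The largest autocorrelation is r_4 = 0.62, with weaker echoes at lags 8 (0.41) and 12 (0.30); the remaining lags stay at or below 0.03.
The dominant spike at lag 4 indicates a seasonal period of 4.

4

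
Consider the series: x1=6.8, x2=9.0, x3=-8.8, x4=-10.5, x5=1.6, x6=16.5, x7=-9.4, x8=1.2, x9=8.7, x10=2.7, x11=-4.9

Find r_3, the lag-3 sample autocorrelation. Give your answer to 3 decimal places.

Mean x̄ = (6.8 + 9.0 − 8.8 − 10.5 + 1.6 + 16.5 − 9.4 + 1.2 + 8.7 + 2.7 − 4.9)/11 = 1.1727
Numerator Σ_{t=1}^{8}(x_t−x̄)(x_{t+3}−x̄) = 7.2878
Denominator Σ(x_t−x̄)² = 771.4018
r_3 = 7.2878 / 771.4018 = 0.009

0.009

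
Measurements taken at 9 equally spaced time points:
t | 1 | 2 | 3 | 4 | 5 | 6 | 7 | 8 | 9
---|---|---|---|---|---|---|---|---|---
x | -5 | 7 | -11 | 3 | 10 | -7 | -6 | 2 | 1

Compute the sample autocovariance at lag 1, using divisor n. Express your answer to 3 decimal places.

-17.198

Mean x̄ = (-5 + 7 − 11 + 3 + 10 − 7 − 6 + 2 + 1)/9 = -0.6667
Σ_{t=1}^{8}(x_t−x̄)(x_{t+1}−x̄) = -154.7778
γ_1 = -154.7778 / 9 = -17.198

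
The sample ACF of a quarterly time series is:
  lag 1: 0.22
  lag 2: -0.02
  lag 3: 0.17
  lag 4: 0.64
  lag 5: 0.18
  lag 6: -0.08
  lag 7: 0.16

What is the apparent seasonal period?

The largest autocorrelation is r_4 = 0.64; the remaining lags stay at or below 0.22.
The dominant spike at lag 4 indicates a seasonal period of 4.

4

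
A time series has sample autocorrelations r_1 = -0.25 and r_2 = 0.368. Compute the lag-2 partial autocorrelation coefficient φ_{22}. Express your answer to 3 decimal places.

0.326

φ_{22} = (r_2 − r_1²) / (1 − r_1²)
r_1² = (-0.25)² = 0.0625
Numerator = 0.368 − 0.0625 = 0.3055; denominator = 1 − 0.0625 = 0.9375
φ_{22} = 0.3055 / 0.9375 = 0.326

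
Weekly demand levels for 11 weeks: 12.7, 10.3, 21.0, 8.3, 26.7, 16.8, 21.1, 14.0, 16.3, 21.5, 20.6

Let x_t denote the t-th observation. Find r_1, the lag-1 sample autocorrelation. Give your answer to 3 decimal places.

Mean x̄ = (12.7 + 10.3 + 21.0 + 8.3 + 26.7 + 16.8 + 21.1 + 14.0 + 16.3 + 21.5 + 20.6)/11 = 17.2091
Numerator Σ_{t=1}^{10}(x_t−x̄)(x_{t+1}−x̄) = -117.7610
Denominator Σ(x_t−x̄)² = 308.2291
r_1 = -117.7610 / 308.2291 = -0.382

-0.382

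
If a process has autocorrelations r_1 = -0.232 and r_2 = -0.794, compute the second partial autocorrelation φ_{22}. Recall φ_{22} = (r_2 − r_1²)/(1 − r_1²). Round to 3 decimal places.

-0.896

φ_{22} = (r_2 − r_1²) / (1 − r_1²)
r_1² = (-0.232)² = 0.053824
Numerator = -0.794 − 0.0538 = -0.8478; denominator = 1 − 0.0538 = 0.9462
φ_{22} = -0.8478 / 0.9462 = -0.896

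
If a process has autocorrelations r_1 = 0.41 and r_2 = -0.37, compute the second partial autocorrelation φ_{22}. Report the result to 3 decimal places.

φ_{22} = (r_2 − r_1²) / (1 − r_1²)
r_1² = (0.41)² = 0.1681
Numerator = -0.37 − 0.1681 = -0.5381; denominator = 1 − 0.1681 = 0.8319
φ_{22} = -0.5381 / 0.8319 = -0.647

-0.647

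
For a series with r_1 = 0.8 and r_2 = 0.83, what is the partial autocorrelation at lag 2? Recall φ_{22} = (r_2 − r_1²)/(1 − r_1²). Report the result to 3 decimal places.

φ_{22} = (r_2 − r_1²) / (1 − r_1²)
r_1² = (0.8)² = 0.64
Numerator = 0.83 − 0.6400 = 0.1900; denominator = 1 − 0.6400 = 0.3600
φ_{22} = 0.1900 / 0.3600 = 0.528

0.528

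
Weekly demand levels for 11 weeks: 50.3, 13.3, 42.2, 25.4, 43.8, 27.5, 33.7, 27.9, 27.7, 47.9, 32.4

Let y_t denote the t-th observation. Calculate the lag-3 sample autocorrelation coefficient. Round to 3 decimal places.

-0.328

Mean ȳ = (50.3 + 13.3 + 42.2 + 25.4 + 43.8 + 27.5 + 33.7 + 27.9 + 27.7 + 47.9 + 32.4)/11 = 33.8273
Numerator Σ_{t=1}^{8}(y_t−ȳ)(y_{t+3}−ȳ) = -409.1104
Denominator Σ(y_t−ȳ)² = 1246.1018
r_3 = -409.1104 / 1246.1018 = -0.328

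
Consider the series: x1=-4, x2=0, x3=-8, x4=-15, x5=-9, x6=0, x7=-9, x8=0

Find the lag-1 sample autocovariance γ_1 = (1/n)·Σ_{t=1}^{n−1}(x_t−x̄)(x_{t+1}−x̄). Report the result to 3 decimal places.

Mean x̄ = (-4 + 0 − 8 − 15 − 9 + 0 − 9 + 0)/8 = -5.6250
Σ_{t=1}^{7}(x_t−x̄)(x_{t+1}−x̄) = -7.2656
γ_1 = -7.2656 / 8 = -0.908

-0.908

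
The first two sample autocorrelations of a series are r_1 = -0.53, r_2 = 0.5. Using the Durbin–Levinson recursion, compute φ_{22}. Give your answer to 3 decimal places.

φ_{22} = (r_2 − r_1²) / (1 − r_1²)
r_1² = (-0.53)² = 0.2809
Numerator = 0.5 − 0.2809 = 0.2191; denominator = 1 − 0.2809 = 0.7191
φ_{22} = 0.2191 / 0.7191 = 0.305

0.305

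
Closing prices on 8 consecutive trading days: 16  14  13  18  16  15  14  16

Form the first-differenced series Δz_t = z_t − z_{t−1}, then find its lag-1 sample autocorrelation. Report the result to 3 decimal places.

-0.300

First differences Δz: -2, -1, 5, -2, -1, -1, 2
Mean of differences = 0.0000
Numerator Σ(Δz_t−Δz̄)(Δz_{t+1}−Δz̄) = -12.0000
Denominator Σ(Δz_t−Δz̄)² = 40.0000
r_1(Δz) = -12.0000 / 40.0000 = -0.300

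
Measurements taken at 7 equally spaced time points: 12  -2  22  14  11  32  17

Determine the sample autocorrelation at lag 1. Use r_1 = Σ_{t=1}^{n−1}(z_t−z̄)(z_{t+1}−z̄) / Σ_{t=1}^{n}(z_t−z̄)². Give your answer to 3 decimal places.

Mean z̄ = (12 − 2 + 22 + 14 + 11 + 32 + 17)/7 = 15.1429
Deviations from mean: -3.1429, -17.1429, 6.8571, -1.1429, -4.1429, 16.8571, 1.8571
Σ(z_t−z̄)(z_{t+1}−z̄) = (53.8776) + (-117.5510) + (-7.8367) + (4.7347) + (-69.8367) + (31.3061) = -105.3061
Denominator Σ(z_t−z̄)² = 656.8571
r_1 = -105.3061 / 656.8571 = -0.160

-0.160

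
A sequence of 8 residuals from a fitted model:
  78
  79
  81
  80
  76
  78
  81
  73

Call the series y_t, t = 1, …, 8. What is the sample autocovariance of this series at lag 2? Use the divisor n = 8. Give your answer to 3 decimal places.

-1.359

Mean ȳ = (78 + 79 + 81 + 80 + 76 + 78 + 81 + 73)/8 = 78.2500
Deviations: -0.2500, 0.7500, 2.7500, 1.7500, -2.2500, -0.2500, 2.7500, -5.2500
Σ_{t=1}^{6}(y_t−ȳ)(y_{t+2}−ȳ) = -10.8750
γ_2 = -10.8750 / 8 = -1.359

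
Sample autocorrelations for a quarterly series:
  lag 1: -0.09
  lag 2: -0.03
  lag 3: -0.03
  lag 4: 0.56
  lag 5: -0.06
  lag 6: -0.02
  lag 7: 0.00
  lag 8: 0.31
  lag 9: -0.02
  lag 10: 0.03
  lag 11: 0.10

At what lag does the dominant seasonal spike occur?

4

The largest autocorrelation is r_4 = 0.56, with a weaker echo at lag 8 (0.31); the remaining lags stay at or below 0.10.
The dominant spike at lag 4 indicates a seasonal period of 4.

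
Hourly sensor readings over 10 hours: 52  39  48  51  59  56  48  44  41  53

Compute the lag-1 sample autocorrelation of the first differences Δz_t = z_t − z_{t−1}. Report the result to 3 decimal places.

-0.103

First differences Δz: -13, 9, 3, 8, -3, -8, -4, -3, 12
Mean of differences = 0.1111
Numerator Σ(Δz_t−Δz̄)(Δz_{t+1}−Δz̄) = -58.2346
Denominator Σ(Δz_t−Δz̄)² = 564.8889
r_1(Δz) = -58.2346 / 564.8889 = -0.103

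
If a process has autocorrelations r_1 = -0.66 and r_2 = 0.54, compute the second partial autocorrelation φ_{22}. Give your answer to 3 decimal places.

0.185

φ_{22} = (r_2 − r_1²) / (1 − r_1²)
r_1² = (-0.66)² = 0.4356
Numerator = 0.54 − 0.4356 = 0.1044; denominator = 1 − 0.4356 = 0.5644
φ_{22} = 0.1044 / 0.5644 = 0.185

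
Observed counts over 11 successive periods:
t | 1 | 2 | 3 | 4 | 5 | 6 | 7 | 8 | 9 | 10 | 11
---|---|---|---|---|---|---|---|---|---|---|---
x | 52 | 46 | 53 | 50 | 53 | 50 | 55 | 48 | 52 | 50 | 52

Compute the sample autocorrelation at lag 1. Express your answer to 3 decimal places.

Mean x̄ = (52 + 46 + 53 + 50 + 53 + 50 + 55 + 48 + 52 + 50 + 52)/11 = 51.0000
Numerator Σ_{t=1}^{10}(x_t−x̄)(x_{t+1}−x̄) = -42.0000
Denominator Σ(x_t−x̄)² = 64.0000
r_1 = -42.0000 / 64.0000 = -0.656

-0.656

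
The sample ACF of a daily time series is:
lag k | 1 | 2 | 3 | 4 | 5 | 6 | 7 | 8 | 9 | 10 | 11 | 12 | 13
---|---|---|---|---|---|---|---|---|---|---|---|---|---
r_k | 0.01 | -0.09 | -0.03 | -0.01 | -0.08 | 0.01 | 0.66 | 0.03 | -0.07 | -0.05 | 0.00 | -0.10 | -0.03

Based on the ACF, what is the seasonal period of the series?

7

The largest autocorrelation is r_7 = 0.66; the remaining lags stay at or below 0.03.
The dominant spike at lag 7 indicates a seasonal period of 7.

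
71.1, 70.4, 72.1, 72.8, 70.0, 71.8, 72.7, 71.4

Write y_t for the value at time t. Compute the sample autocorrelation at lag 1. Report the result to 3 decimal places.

-0.227

Mean ȳ = (71.1 + 70.4 + 72.1 + 72.8 + 70.0 + 71.8 + 72.7 + 71.4)/8 = 71.5375
Deviations from mean: -0.4375, -1.1375, 0.5625, 1.2625, -1.5375, 0.2625, 1.1625, -0.1375
Σ(y_t−ȳ)(y_{t+1}−ȳ) = (0.4977) + (-0.6398) + (0.7102) + (-1.9411) + (-0.4036) + (0.3052) + (-0.1598) = -1.6314
Denominator Σ(y_t−ȳ)² = 7.1988
r_1 = -1.6314 / 7.1988 = -0.227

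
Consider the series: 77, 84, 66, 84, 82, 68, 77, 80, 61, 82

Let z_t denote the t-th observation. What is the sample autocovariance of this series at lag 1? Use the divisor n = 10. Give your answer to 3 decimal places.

-30.541

Mean z̄ = (77 + 84 + 66 + 84 + 82 + 68 + 77 + 80 + 61 + 82)/10 = 76.1000
Σ_{t=1}^{9}(z_t−z̄)(z_{t+1}−z̄) = -305.4100
γ_1 = -305.4100 / 10 = -30.541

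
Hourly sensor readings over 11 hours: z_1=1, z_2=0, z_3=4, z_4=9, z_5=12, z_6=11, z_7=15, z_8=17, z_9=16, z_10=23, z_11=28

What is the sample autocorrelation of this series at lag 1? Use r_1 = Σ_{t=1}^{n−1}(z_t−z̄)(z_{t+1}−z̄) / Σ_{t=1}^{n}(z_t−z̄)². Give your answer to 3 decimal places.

Mean z̄ = (1 + 0 + 4 + 9 + 12 + 11 + 15 + 17 + 16 + 23 + 28)/11 = 12.3636
Numerator Σ_{t=1}^{10}(z_t−z̄)(z_{t+1}−z̄) = 504.2314
Denominator Σ(z_t−z̄)² = 764.5455
r_1 = 504.2314 / 764.5455 = 0.660

0.660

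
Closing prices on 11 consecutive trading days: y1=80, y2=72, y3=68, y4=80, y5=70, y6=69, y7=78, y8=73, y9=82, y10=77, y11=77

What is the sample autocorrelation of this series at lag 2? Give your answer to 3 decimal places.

Mean ȳ = (80 + 72 + 68 + 80 + 70 + 69 + 78 + 73 + 82 + 77 + 77)/11 = 75.0909
Numerator Σ_{t=1}^{9}(y_t−ȳ)(y_{t+2}−ȳ) = -16.5620
Denominator Σ(y_t−ȳ)² = 238.9091
r_2 = -16.5620 / 238.9091 = -0.069

-0.069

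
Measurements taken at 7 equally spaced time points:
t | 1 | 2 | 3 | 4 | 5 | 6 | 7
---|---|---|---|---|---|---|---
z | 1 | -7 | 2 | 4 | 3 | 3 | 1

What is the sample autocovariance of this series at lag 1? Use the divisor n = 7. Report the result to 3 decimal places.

Mean z̄ = (1 − 7 + 2 + 4 + 3 + 3 + 1)/7 = 1.0000
Σ_{t=1}^{6}(z_t−z̄)(z_{t+1}−z̄) = 5.0000
γ_1 = 5.0000 / 7 = 0.714

0.714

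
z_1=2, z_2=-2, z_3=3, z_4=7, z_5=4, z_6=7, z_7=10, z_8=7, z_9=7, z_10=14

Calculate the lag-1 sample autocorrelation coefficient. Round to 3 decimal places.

0.370

Mean z̄ = (2 − 2 + 3 + 7 + 4 + 7 + 10 + 7 + 7 + 14)/10 = 5.9000
Numerator Σ_{t=1}^{9}(z_t−z̄)(z_{t+1}−z̄) = 65.4900
Denominator Σ(z_t−z̄)² = 176.9000
r_1 = 65.4900 / 176.9000 = 0.370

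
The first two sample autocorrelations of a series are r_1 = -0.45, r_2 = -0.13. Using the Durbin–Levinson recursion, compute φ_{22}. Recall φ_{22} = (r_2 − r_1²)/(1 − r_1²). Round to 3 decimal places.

φ_{22} = (r_2 − r_1²) / (1 − r_1²)
r_1² = (-0.45)² = 0.2025
Numerator = -0.13 − 0.2025 = -0.3325; denominator = 1 − 0.2025 = 0.7975
φ_{22} = -0.3325 / 0.7975 = -0.417

-0.417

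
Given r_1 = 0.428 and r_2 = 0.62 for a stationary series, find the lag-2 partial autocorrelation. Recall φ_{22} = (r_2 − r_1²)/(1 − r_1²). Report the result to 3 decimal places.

0.535

φ_{22} = (r_2 − r_1²) / (1 − r_1²)
r_1² = (0.428)² = 0.183184
Numerator = 0.62 − 0.1832 = 0.4368; denominator = 1 − 0.1832 = 0.8168
φ_{22} = 0.4368 / 0.8168 = 0.535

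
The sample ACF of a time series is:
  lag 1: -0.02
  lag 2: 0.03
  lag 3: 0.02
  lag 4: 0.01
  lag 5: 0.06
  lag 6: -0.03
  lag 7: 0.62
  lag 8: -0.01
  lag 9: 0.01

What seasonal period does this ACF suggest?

The largest autocorrelation is r_7 = 0.62; the remaining lags stay at or below 0.06.
The dominant spike at lag 7 indicates a seasonal period of 7.

7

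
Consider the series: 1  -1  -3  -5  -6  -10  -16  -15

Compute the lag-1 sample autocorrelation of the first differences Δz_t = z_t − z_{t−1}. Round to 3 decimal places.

First differences Δz: -2, -2, -2, -1, -4, -6, 1
Mean of differences = -2.2857
Numerator Σ(Δz_t−Δz̄)(Δz_{t+1}−Δz̄) = -7.5102
Denominator Σ(Δz_t−Δz̄)² = 29.4286
r_1(Δz) = -7.5102 / 29.4286 = -0.255

-0.255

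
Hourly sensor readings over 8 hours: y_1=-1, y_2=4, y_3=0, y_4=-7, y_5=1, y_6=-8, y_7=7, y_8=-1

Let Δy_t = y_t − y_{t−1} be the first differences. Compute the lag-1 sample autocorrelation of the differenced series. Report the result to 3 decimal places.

-0.716

First differences Δy: 5, -4, -7, 8, -9, 15, -8
Mean of differences = 0.0000
Numerator Σ(Δy_t−Δȳ)(Δy_{t+1}−Δȳ) = -375.0000
Denominator Σ(Δy_t−Δȳ)² = 524.0000
r_1(Δy) = -375.0000 / 524.0000 = -0.716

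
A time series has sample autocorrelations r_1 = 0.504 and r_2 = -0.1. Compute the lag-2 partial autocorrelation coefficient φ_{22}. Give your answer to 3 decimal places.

φ_{22} = (r_2 − r_1²) / (1 − r_1²)
r_1² = (0.504)² = 0.254016
Numerator = -0.1 − 0.2540 = -0.3540; denominator = 1 − 0.2540 = 0.7460
φ_{22} = -0.3540 / 0.7460 = -0.475

-0.475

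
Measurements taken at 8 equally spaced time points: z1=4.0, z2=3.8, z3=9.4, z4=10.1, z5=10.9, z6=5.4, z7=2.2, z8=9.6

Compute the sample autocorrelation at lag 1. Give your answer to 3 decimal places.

Mean z̄ = (4.0 + 3.8 + 9.4 + 10.1 + 10.9 + 5.4 + 2.2 + 9.6)/8 = 6.9250
Deviations from mean: -2.9250, -3.1250, 2.4750, 3.1750, 3.9750, -1.5250, -4.7250, 2.6750
Numerator Σ_{t=1}^{7}(z_t−z̄)(z_{t+1}−z̄) = 10.3894
Denominator Σ(z_t−z̄)² = 82.1350
r_1 = 10.3894 / 82.1350 = 0.126

0.126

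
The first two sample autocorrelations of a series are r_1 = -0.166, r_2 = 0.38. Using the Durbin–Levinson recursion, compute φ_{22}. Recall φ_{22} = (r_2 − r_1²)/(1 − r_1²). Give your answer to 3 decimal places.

0.362

φ_{22} = (r_2 − r_1²) / (1 − r_1²)
r_1² = (-0.166)² = 0.027556
Numerator = 0.38 − 0.0276 = 0.3524; denominator = 1 − 0.0276 = 0.9724
φ_{22} = 0.3524 / 0.9724 = 0.362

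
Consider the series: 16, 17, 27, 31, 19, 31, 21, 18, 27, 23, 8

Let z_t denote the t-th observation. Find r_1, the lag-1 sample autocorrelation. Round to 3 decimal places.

Mean z̄ = (16 + 17 + 27 + 31 + 19 + 31 + 21 + 18 + 27 + 23 + 8)/11 = 21.6364
Numerator Σ_{t=1}^{10}(z_t−z̄)(z_{t+1}−z̄) = -32.3140
Denominator Σ(z_t−z̄)² = 494.5455
r_1 = -32.3140 / 494.5455 = -0.065

-0.065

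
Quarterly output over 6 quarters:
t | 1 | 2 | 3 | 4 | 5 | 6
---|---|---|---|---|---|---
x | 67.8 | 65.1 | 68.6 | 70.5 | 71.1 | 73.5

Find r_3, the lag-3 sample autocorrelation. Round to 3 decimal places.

-0.290

Mean x̄ = (67.8 + 65.1 + 68.6 + 70.5 + 71.1 + 73.5)/6 = 69.4333
Deviations from mean: -1.6333, -4.3333, -0.8333, 1.0667, 1.6667, 4.0667
Σ(x_t−x̄)(x_{t+3}−x̄) = (-1.7422) + (-7.2222) + (-3.3889) = -12.3533
Denominator Σ(x_t−x̄)² = 42.5933
r_3 = -12.3533 / 42.5933 = -0.290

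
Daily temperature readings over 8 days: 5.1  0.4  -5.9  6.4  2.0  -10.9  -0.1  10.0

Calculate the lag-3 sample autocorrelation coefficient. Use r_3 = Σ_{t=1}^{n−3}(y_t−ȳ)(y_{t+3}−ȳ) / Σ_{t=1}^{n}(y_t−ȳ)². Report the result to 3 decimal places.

0.337

Mean ȳ = (5.1 + 0.4 − 5.9 + 6.4 + 2.0 − 10.9 − 0.1 + 10.0)/8 = 0.8750
Deviations from mean: 4.2250, -0.4750, -6.7750, 5.5250, 1.1250, -11.7750, -0.9750, 9.1250
Σ(y_t−ȳ)(y_{t+3}−ȳ) = (23.3431) + (-0.5344) + (79.7756) + (-5.3869) + (10.2656) = 107.4631
Denominator Σ(y_t−ȳ)² = 318.6350
r_3 = 107.4631 / 318.6350 = 0.337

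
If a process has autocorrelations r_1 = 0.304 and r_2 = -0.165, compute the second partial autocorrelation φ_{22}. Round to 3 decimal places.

-0.284

φ_{22} = (r_2 − r_1²) / (1 − r_1²)
r_1² = (0.304)² = 0.092416
Numerator = -0.165 − 0.0924 = -0.2574; denominator = 1 − 0.0924 = 0.9076
φ_{22} = -0.2574 / 0.9076 = -0.284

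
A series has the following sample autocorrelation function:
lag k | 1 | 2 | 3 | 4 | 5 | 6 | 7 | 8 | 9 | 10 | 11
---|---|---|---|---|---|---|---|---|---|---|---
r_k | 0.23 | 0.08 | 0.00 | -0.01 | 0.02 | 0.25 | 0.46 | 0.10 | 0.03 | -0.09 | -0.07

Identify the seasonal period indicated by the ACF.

The largest autocorrelation is r_7 = 0.46; the remaining lags stay at or below 0.25. The elevated value at lag 1 (0.23), dropping to 0.08 at lag 2, reflects decaying short-term dependence rather than seasonality.
The dominant spike at lag 7 indicates a seasonal period of 7.

7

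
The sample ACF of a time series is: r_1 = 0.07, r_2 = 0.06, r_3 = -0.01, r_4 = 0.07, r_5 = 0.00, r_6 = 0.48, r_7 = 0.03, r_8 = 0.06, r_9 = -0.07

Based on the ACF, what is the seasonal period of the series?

The largest autocorrelation is r_6 = 0.48; the remaining lags stay at or below 0.07.
The dominant spike at lag 6 indicates a seasonal period of 6.

6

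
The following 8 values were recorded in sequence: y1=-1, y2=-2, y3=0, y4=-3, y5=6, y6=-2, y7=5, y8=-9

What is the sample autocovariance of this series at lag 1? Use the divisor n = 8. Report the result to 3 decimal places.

Mean ȳ = (-1 − 2 + 0 − 3 + 6 − 2 + 5 − 9)/8 = -0.7500
Deviations: -0.2500, -1.2500, 0.7500, -2.2500, 6.7500, -1.2500, 5.7500, -8.2500
Σ_{t=1}^{7}(y_t−ȳ)(y_{t+1}−ȳ) = -80.5625
γ_1 = -80.5625 / 8 = -10.070

-10.070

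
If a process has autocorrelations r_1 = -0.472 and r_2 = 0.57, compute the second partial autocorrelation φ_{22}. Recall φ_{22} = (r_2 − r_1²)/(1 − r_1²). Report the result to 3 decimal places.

φ_{22} = (r_2 − r_1²) / (1 − r_1²)
r_1² = (-0.472)² = 0.222784
Numerator = 0.57 − 0.2228 = 0.3472; denominator = 1 − 0.2228 = 0.7772
φ_{22} = 0.3472 / 0.7772 = 0.447

0.447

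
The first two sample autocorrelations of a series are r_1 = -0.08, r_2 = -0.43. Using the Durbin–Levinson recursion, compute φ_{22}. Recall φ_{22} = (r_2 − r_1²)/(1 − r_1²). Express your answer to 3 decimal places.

φ_{22} = (r_2 − r_1²) / (1 − r_1²)
r_1² = (-0.08)² = 0.0064
Numerator = -0.43 − 0.0064 = -0.4364; denominator = 1 − 0.0064 = 0.9936
φ_{22} = -0.4364 / 0.9936 = -0.439

-0.439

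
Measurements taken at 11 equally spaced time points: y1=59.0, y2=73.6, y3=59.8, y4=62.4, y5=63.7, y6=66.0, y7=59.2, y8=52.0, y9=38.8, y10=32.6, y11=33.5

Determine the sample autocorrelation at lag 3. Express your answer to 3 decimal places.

Mean ȳ = (59.0 + 73.6 + 59.8 + 62.4 + 63.7 + 66.0 + 59.2 + 52.0 + 38.8 + 32.6 + 33.5)/11 = 54.6000
Numerator Σ_{t=1}^{8}(y_t−ȳ)(y_{t+3}−ȳ) = 52.2600
Denominator Σ(y_t−ȳ)² = 1887.7800
r_3 = 52.2600 / 1887.7800 = 0.028

0.028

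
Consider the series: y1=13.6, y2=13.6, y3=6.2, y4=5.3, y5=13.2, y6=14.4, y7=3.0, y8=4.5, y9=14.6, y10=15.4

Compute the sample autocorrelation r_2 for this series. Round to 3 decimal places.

Mean ȳ = (13.6 + 13.6 + 6.2 + 5.3 + 13.2 + 14.4 + 3.0 + 4.5 + 14.6 + 15.4)/10 = 10.3800
Numerator Σ_{t=1}^{8}(y_t−ȳ)(y_{t+2}−ȳ) = -167.1368
Denominator Σ(y_t−ȳ)² = 220.1760
r_2 = -167.1368 / 220.1760 = -0.759

-0.759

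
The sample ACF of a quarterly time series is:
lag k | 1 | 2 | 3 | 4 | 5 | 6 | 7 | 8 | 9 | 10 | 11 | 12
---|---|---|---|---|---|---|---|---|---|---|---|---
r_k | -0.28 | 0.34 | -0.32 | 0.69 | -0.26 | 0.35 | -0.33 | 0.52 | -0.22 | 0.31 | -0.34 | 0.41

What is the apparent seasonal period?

The largest autocorrelation is r_4 = 0.69, with weaker echoes at lags 8 (0.52) and 12 (0.41); the remaining lags stay at or below 0.35.
The dominant spike at lag 4 indicates a seasonal period of 4.

4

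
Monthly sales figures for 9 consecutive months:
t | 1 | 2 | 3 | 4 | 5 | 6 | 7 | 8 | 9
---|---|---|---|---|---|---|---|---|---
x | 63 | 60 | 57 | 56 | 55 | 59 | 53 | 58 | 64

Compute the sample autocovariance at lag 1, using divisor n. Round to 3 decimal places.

Mean x̄ = (63 + 60 + 57 + 56 + 55 + 59 + 53 + 58 + 64)/9 = 58.3333
Σ_{t=1}^{8}(x_t−x̄)(x_{t+1}−x̄) = 10.5556
γ_1 = 10.5556 / 9 = 1.173

1.173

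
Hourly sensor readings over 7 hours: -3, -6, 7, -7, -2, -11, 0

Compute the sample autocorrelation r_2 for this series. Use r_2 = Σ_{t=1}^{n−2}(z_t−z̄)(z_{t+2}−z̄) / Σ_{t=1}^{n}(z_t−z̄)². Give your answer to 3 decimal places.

0.291

Mean z̄ = (-3 − 6 + 7 − 7 − 2 − 11 + 0)/7 = -3.1429
Deviations from mean: 0.1429, -2.8571, 10.1429, -3.8571, 1.1429, -7.8571, 3.1429
Σ(z_t−z̄)(z_{t+2}−z̄) = (1.4490) + (11.0204) + (11.5918) + (30.3061) + (3.5918) = 57.9592
Denominator Σ(z_t−z̄)² = 198.8571
r_2 = 57.9592 / 198.8571 = 0.291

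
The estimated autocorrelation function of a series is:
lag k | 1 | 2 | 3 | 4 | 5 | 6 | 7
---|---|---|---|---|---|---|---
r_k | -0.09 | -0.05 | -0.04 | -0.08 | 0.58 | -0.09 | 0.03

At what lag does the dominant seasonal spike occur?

The largest autocorrelation is r_5 = 0.58; the remaining lags stay at or below 0.03.
The dominant spike at lag 5 indicates a seasonal period of 5.

5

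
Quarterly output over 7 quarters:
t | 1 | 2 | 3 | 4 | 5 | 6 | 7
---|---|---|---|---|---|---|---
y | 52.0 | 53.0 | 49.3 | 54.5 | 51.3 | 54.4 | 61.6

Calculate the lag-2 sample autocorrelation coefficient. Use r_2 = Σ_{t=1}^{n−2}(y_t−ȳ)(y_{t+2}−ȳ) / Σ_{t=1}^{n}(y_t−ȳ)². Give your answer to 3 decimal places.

Mean ȳ = (52.0 + 53.0 + 49.3 + 54.5 + 51.3 + 54.4 + 61.6)/7 = 53.7286
Deviations from mean: -1.7286, -0.7286, -4.4286, 0.7714, -2.4286, 0.6714, 7.8714
Σ(y_t−ȳ)(y_{t+2}−ȳ) = (7.6551) + (-0.5620) + (10.7551) + (0.5180) + (-19.1163) = -0.7502
Denominator Σ(y_t−ȳ)² = 92.0343
r_2 = -0.7502 / 92.0343 = -0.008

-0.008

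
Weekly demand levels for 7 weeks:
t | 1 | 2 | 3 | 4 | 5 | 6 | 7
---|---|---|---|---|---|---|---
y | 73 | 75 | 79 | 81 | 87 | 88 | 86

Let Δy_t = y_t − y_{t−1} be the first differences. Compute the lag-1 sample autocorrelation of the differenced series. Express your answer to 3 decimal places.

-0.023

First differences Δy: 2, 4, 2, 6, 1, -2
Mean of differences = 2.1667
Numerator Σ(Δy_t−Δȳ)(Δy_{t+1}−Δȳ) = -0.8611
Denominator Σ(Δy_t−Δȳ)² = 36.8333
r_1(Δy) = -0.8611 / 36.8333 = -0.023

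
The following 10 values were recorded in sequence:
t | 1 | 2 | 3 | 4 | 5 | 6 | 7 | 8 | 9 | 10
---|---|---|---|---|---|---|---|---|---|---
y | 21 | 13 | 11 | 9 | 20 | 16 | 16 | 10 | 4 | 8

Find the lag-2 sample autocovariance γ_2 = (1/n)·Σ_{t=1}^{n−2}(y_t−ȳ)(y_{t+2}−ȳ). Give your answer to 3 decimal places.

-4.128

Mean ȳ = (21 + 13 + 11 + 9 + 20 + 16 + 16 + 10 + 4 + 8)/10 = 12.8000
Σ_{t=1}^{8}(y_t−ȳ)(y_{t+2}−ȳ) = -41.2800
γ_2 = -41.2800 / 10 = -4.128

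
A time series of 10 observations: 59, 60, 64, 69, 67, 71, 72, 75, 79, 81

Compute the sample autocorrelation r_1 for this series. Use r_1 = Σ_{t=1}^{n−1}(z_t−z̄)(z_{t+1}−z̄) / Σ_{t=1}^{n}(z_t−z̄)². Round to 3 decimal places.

Mean z̄ = (59 + 60 + 64 + 69 + 67 + 71 + 72 + 75 + 79 + 81)/10 = 69.7000
Numerator Σ_{t=1}^{9}(z_t−z̄)(z_{t+1}−z̄) = 331.0100
Denominator Σ(z_t−z̄)² = 498.1000
r_1 = 331.0100 / 498.1000 = 0.665

0.665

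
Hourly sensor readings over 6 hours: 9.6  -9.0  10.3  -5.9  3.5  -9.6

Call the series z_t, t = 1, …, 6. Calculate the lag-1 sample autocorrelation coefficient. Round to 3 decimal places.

-0.704

Mean z̄ = (9.6 − 9.0 + 10.3 − 5.9 + 3.5 − 9.6)/6 = -0.1833
Deviations from mean: 9.7833, -8.8167, 10.4833, -5.7167, 3.6833, -9.4167
Σ(z_t−z̄)(z_{t+1}−z̄) = (-86.2564) + (-92.4281) + (-59.9297) + (-21.0564) + (-34.6847) = -294.3553
Denominator Σ(z_t−z̄)² = 418.2683
r_1 = -294.3553 / 418.2683 = -0.704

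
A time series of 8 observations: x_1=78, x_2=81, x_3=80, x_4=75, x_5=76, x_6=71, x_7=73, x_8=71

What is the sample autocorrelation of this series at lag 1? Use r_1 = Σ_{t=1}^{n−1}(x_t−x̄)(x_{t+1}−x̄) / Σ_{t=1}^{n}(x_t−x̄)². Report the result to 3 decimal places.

0.538

Mean x̄ = (78 + 81 + 80 + 75 + 76 + 71 + 73 + 71)/8 = 75.6250
Deviations from mean: 2.3750, 5.3750, 4.3750, -0.6250, 0.3750, -4.6250, -2.6250, -4.6250
Numerator Σ_{t=1}^{7}(x_t−x̄)(x_{t+1}−x̄) = 55.8594
Denominator Σ(x_t−x̄)² = 103.8750
r_1 = 55.8594 / 103.8750 = 0.538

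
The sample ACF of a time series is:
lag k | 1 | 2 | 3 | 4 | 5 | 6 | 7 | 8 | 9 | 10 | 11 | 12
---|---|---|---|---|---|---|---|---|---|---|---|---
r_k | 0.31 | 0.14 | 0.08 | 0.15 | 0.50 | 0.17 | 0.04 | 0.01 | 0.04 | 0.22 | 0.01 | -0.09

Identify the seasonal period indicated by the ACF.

The largest autocorrelation is r_5 = 0.50; the remaining lags stay at or below 0.31. The elevated value at lag 1 (0.31), dropping to 0.14 at lag 2, reflects decaying short-term dependence rather than seasonality.
The dominant spike at lag 5 indicates a seasonal period of 5.

5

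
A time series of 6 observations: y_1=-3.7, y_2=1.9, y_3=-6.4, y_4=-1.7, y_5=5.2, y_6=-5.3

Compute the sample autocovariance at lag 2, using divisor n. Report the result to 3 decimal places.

Mean ȳ = (-3.7 + 1.9 − 6.4 − 1.7 + 5.2 − 5.3)/6 = -1.6667
Deviations: -2.0333, 3.5667, -4.7333, -0.0333, 6.8667, -3.6333
Σ_{t=1}^{4}(y_t−ȳ)(y_{t+2}−ȳ) = -22.8756
γ_2 = -22.8756 / 6 = -3.813

-3.813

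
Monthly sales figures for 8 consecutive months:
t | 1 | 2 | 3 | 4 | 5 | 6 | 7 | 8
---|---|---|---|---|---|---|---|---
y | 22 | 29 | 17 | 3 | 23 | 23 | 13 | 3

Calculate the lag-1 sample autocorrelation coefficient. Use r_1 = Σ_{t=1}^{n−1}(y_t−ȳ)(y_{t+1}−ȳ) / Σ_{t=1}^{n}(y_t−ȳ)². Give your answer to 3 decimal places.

Mean ȳ = (22 + 29 + 17 + 3 + 23 + 23 + 13 + 3)/8 = 16.6250
Σ(y_t−ȳ)(y_{t+1}−ȳ) = (66.5156) + (4.6406) + (-5.1094) + (-86.8594) + (40.6406) + (-23.1094) + (49.3906) = 46.1094
Denominator Σ(y_t−ȳ)² = 647.8750
r_1 = 46.1094 / 647.8750 = 0.071

0.071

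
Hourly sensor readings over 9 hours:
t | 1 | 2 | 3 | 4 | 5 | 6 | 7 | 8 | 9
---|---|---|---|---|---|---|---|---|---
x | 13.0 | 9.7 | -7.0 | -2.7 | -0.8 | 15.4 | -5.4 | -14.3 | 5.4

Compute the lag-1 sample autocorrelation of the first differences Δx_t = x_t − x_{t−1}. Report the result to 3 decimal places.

First differences Δx: -3.3, -16.7, 4.3, 1.9, 16.2, -20.8, -8.9, 19.7
Mean of differences = -0.9500
Numerator Σ(Δx_t−Δx̄)(Δx_{t+1}−Δx̄) = -328.6225
Denominator Σ(Δx_t−Δx̄)² = 1467.0400
r_1(Δx) = -328.6225 / 1467.0400 = -0.224

-0.224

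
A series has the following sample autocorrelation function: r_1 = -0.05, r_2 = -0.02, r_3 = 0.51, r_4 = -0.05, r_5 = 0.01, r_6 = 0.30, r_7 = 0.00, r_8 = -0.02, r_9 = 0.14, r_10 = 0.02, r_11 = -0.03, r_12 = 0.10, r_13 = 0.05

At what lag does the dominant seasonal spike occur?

3

The largest autocorrelation is r_3 = 0.51, with a weaker echo at lag 6 (0.30); the remaining lags stay at or below 0.14.
The dominant spike at lag 3 indicates a seasonal period of 3.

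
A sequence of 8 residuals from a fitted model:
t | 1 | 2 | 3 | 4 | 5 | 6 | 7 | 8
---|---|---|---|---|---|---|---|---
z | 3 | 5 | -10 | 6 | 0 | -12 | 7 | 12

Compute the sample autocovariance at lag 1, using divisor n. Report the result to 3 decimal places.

Mean z̄ = (3 + 5 − 10 + 6 + 0 − 12 + 7 + 12)/8 = 1.3750
Deviations: 1.6250, 3.6250, -11.3750, 4.6250, -1.3750, -13.3750, 5.6250, 10.6250
Σ_{t=1}^{7}(z_t−z̄)(z_{t+1}−z̄) = -91.3906
γ_1 = -91.3906 / 8 = -11.424

-11.424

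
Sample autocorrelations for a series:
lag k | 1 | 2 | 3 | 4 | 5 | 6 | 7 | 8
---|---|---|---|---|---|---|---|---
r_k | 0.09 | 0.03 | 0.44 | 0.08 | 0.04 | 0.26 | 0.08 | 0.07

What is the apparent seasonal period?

The largest autocorrelation is r_3 = 0.44, with a weaker echo at lag 6 (0.26); the remaining lags stay at or below 0.09.
The dominant spike at lag 3 indicates a seasonal period of 3.

3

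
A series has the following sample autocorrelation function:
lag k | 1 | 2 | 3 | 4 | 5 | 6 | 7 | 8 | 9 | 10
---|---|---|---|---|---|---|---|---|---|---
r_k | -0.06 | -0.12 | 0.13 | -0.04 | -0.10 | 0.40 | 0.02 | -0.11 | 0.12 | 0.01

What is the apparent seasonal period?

6

The largest autocorrelation is r_6 = 0.40; the remaining lags stay at or below 0.13.
The dominant spike at lag 6 indicates a seasonal period of 6.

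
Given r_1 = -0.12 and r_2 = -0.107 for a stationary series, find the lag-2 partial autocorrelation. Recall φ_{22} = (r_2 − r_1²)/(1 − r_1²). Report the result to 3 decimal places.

φ_{22} = (r_2 − r_1²) / (1 − r_1²)
r_1² = (-0.12)² = 0.0144
Numerator = -0.107 − 0.0144 = -0.1214; denominator = 1 − 0.0144 = 0.9856
φ_{22} = -0.1214 / 0.9856 = -0.123

-0.123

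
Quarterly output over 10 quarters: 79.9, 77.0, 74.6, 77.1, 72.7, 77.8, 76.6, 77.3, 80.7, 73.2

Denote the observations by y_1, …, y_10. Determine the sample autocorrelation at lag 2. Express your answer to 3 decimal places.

0.012

Mean ȳ = (79.9 + 77.0 + 74.6 + 77.1 + 72.7 + 77.8 + 76.6 + 77.3 + 80.7 + 73.2)/10 = 76.6900
Numerator Σ_{t=1}^{8}(y_t−ȳ)(y_{t+2}−ȳ) = 0.7588
Denominator Σ(y_t−ȳ)² = 60.7290
r_2 = 0.7588 / 60.7290 = 0.012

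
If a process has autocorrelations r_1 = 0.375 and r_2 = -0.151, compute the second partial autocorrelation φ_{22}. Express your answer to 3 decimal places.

φ_{22} = (r_2 − r_1²) / (1 − r_1²)
r_1² = (0.375)² = 0.140625
Numerator = -0.151 − 0.1406 = -0.2916; denominator = 1 − 0.1406 = 0.8594
φ_{22} = -0.2916 / 0.8594 = -0.339

-0.339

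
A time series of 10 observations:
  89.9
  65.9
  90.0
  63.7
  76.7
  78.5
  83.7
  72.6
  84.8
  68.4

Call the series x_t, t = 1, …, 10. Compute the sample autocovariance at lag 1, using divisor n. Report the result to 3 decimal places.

-57.781

Mean x̄ = (89.9 + 65.9 + 90.0 + 63.7 + 76.7 + 78.5 + 83.7 + 72.6 + 84.8 + 68.4)/10 = 77.4200
Σ_{t=1}^{9}(x_t−x̄)(x_{t+1}−x̄) = -577.8144
γ_1 = -577.8144 / 10 = -57.781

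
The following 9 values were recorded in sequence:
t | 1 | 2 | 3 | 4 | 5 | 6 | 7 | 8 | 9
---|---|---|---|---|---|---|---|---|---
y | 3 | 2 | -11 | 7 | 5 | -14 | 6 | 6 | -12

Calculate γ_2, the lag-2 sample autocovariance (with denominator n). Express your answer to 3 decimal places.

Mean ȳ = (3 + 2 − 11 + 7 + 5 − 14 + 6 + 6 − 12)/9 = -0.8889
Σ_{t=1}^{7}(y_t−ȳ)(y_{t+2}−ȳ) = -305.8025
γ_2 = -305.8025 / 9 = -33.978

-33.978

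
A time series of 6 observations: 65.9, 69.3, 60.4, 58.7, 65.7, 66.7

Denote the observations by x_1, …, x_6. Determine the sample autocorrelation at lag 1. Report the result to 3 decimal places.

Mean x̄ = (65.9 + 69.3 + 60.4 + 58.7 + 65.7 + 66.7)/6 = 64.4500
Σ(x_t−x̄)(x_{t+1}−x̄) = (7.0325) + (-19.6425) + (23.2875) + (-7.1875) + (2.8125) = 6.3025
Denominator Σ(x_t−x̄)² = 81.7150
r_1 = 6.3025 / 81.7150 = 0.077

0.077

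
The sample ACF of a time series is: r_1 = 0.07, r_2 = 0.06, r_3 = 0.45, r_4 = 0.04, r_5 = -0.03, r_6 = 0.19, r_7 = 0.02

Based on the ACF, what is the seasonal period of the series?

The largest autocorrelation is r_3 = 0.45, with a weaker echo at lag 6 (0.19); the remaining lags stay at or below 0.07.
The dominant spike at lag 3 indicates a seasonal period of 3.

3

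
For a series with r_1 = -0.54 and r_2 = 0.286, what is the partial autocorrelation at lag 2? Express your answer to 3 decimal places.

-0.008

φ_{22} = (r_2 − r_1²) / (1 − r_1²)
r_1² = (-0.54)² = 0.2916
Numerator = 0.286 − 0.2916 = -0.0056; denominator = 1 − 0.2916 = 0.7084
φ_{22} = -0.0056 / 0.7084 = -0.008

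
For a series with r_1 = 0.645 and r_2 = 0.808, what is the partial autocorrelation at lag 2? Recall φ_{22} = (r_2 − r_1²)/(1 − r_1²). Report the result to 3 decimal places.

φ_{22} = (r_2 − r_1²) / (1 − r_1²)
r_1² = (0.645)² = 0.416025
Numerator = 0.808 − 0.4160 = 0.3920; denominator = 1 − 0.4160 = 0.5840
φ_{22} = 0.3920 / 0.5840 = 0.671

0.671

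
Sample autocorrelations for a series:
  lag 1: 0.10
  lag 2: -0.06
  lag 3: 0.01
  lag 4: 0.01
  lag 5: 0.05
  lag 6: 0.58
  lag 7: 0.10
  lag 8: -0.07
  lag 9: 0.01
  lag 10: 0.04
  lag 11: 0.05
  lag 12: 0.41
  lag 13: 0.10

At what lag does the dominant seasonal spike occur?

The largest autocorrelation is r_6 = 0.58, with a weaker echo at lag 12 (0.41); the remaining lags stay at or below 0.10.
The dominant spike at lag 6 indicates a seasonal period of 6.

6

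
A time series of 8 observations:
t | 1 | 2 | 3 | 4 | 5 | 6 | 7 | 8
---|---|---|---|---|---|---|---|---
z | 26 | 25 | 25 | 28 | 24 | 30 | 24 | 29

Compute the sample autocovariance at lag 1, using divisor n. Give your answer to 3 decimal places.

Mean z̄ = (26 + 25 + 25 + 28 + 24 + 30 + 24 + 29)/8 = 26.3750
Σ_{t=1}^{7}(z_t−z̄)(z_{t+1}−z̄) = -27.1406
γ_1 = -27.1406 / 8 = -3.393

-3.393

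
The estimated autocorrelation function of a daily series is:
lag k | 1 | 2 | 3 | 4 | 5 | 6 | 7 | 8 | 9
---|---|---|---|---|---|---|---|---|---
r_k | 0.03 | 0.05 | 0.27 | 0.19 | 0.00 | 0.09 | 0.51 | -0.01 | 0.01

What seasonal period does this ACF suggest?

The largest autocorrelation is r_7 = 0.51; the remaining lags stay at or below 0.27.
The dominant spike at lag 7 indicates a seasonal period of 7.

7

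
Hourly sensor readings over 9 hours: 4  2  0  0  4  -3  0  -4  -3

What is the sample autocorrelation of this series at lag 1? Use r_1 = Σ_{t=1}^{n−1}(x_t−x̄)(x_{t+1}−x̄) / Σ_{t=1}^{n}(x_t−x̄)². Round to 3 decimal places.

0.114

Mean x̄ = (4 + 2 + 0 + 0 + 4 − 3 + 0 − 4 − 3)/9 = 0.0000
Numerator Σ_{t=1}^{8}(x_t−x̄)(x_{t+1}−x̄) = 8.0000
Denominator Σ(x_t−x̄)² = 70.0000
r_1 = 8.0000 / 70.0000 = 0.114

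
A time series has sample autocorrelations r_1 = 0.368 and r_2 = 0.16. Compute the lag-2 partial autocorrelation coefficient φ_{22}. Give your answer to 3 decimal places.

0.028

φ_{22} = (r_2 − r_1²) / (1 − r_1²)
r_1² = (0.368)² = 0.135424
Numerator = 0.16 − 0.1354 = 0.0246; denominator = 1 − 0.1354 = 0.8646
φ_{22} = 0.0246 / 0.8646 = 0.028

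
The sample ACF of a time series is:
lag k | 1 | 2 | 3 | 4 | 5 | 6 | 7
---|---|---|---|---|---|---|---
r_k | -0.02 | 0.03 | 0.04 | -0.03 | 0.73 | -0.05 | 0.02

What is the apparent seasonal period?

The largest autocorrelation is r_5 = 0.73; the remaining lags stay at or below 0.04.
The dominant spike at lag 5 indicates a seasonal period of 5.

5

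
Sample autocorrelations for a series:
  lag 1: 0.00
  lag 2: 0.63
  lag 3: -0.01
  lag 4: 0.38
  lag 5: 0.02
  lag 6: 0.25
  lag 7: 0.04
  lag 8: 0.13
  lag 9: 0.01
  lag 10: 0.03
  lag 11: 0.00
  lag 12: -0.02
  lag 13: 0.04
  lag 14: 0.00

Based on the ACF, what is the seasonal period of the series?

2

The largest autocorrelation is r_2 = 0.63, with weaker echoes at lags 4 (0.38) and 6 (0.25); the remaining lags stay at or below 0.13.
The dominant spike at lag 2 indicates a seasonal period of 2.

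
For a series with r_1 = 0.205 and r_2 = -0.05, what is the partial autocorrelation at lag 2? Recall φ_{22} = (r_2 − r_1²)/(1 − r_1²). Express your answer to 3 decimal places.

-0.096

φ_{22} = (r_2 − r_1²) / (1 − r_1²)
r_1² = (0.205)² = 0.042025
Numerator = -0.05 − 0.0420 = -0.0920; denominator = 1 − 0.0420 = 0.9580
φ_{22} = -0.0920 / 0.9580 = -0.096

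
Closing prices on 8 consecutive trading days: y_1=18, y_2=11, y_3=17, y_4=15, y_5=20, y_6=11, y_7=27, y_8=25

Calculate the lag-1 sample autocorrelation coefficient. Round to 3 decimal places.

-0.041

Mean ȳ = (18 + 11 + 17 + 15 + 20 + 11 + 27 + 25)/8 = 18.0000
Deviations from mean: 0.0000, -7.0000, -1.0000, -3.0000, 2.0000, -7.0000, 9.0000, 7.0000
Σ(y_t−ȳ)(y_{t+1}−ȳ) = (0.0000) + (7.0000) + (3.0000) + (-6.0000) + (-14.0000) + (-63.0000) + (63.0000) = -10.0000
Denominator Σ(y_t−ȳ)² = 242.0000
r_1 = -10.0000 / 242.0000 = -0.041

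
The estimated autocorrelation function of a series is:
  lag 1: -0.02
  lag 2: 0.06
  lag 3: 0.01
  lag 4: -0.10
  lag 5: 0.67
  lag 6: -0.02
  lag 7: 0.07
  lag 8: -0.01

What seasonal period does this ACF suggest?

The largest autocorrelation is r_5 = 0.67; the remaining lags stay at or below 0.07.
The dominant spike at lag 5 indicates a seasonal period of 5.

5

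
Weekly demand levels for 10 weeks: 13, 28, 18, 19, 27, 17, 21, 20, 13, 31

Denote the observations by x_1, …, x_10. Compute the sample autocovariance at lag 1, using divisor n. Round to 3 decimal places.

-18.059

Mean x̄ = (13 + 28 + 18 + 19 + 27 + 17 + 21 + 20 + 13 + 31)/10 = 20.7000
Σ_{t=1}^{9}(x_t−x̄)(x_{t+1}−x̄) = -180.5900
γ_1 = -180.5900 / 10 = -18.059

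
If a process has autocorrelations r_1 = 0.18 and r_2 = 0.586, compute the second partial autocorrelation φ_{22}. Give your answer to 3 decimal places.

φ_{22} = (r_2 − r_1²) / (1 − r_1²)
r_1² = (0.18)² = 0.0324
Numerator = 0.586 − 0.0324 = 0.5536; denominator = 1 − 0.0324 = 0.9676
φ_{22} = 0.5536 / 0.9676 = 0.572

0.572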